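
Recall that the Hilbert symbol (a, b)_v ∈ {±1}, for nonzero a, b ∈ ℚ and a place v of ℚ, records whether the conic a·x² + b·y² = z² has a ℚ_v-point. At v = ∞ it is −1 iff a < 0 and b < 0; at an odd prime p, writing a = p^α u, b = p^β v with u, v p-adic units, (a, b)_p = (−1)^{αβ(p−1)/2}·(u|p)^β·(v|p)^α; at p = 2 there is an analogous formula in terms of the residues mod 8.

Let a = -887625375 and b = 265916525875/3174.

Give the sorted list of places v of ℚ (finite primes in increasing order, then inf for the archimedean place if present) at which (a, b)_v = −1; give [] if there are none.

[7, 19]

Mod squares: a ≡ -25935, b ≡ 4290. Check v ∈ {∞, 2, 3, 5, 7, 11, 13, 19, 23, 29, 37}.
v=5: a=5^3·(≡2), b=5^3·(≡3) mod 5; (2|5)=-1, (3|5)=-1; (−1)^{3·3·2}·(-1)^3·(-1)^3 = +1.
v=19: a=19^1·(≡18), b=19^2·(≡8) mod 19; (18|19)=-1, (8|19)=-1; (−1)^{1·2·9}·(-1)^2·(-1)^1 = -1.
v=13: a=13^1·(≡11), b=13^1·(≡2) mod 13; (11|13)=-1, (2|13)=-1; (−1)^{1·1·6}·(-1)^1·(-1)^1 = +1.
v=23: a=23^0·(≡9), b=23^-2·(≡2) mod 23; (9|23)=+1, (2|23)=+1; (−1)^{0·-2·11}·(+1)^-2·(+1)^0 = +1.
v=11: a=11^0·(≡1), b=11^1·(≡3) mod 11; (1|11)=+1, (3|11)=+1; (−1)^{0·1·5}·(+1)^1·(+1)^0 = +1.
v=2: v_2(a)=0, v_2(b)=-1; units ≡ 1, 1 (mod 8); ε·ε+αω+βω = 0·0+0·0+-1·0 ≡ 0  ⇒  (a,b)_2 = +1.
v=∞: -25935 < 0 and 4290 > 0  ⇒  (a,b)_∞ = +1.
v=7: a=7^1·(≡3), b=7^2·(≡3) mod 7; (3|7)=-1, (3|7)=-1; (−1)^{1·2·3}·(-1)^2·(-1)^1 = -1.
v=3: a=3^1·(≡1), b=3^-1·(≡2) mod 3; (1|3)=+1, (2|3)=-1; (−1)^{1·-1·1}·(+1)^-1·(-1)^1 = +1.
v=29: a=29^0·(≡13), b=29^2·(≡17) mod 29; (13|29)=+1, (17|29)=-1; (−1)^{0·2·14}·(+1)^2·(-1)^0 = +1.
v=37: a=37^2·(≡13), b=37^0·(≡15) mod 37; (13|37)=-1, (15|37)=-1; (−1)^{2·0·18}·(-1)^0·(-1)^2 = +1.
|Ram(-25935, 4290)| = 2, even; anisotropic at {7, 19}.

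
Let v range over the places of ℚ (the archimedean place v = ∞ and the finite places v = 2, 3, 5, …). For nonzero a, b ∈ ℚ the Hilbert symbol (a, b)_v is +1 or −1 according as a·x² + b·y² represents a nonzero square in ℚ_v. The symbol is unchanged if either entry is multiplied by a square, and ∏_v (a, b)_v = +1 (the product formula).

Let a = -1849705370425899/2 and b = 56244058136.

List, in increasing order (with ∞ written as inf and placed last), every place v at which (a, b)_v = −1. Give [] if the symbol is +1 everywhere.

(a, b) ≡ (-480998, 14061014534) mod (ℚ^×)²; places V = {2, 3, 7, 17, 23, 31, 41, 43, 47, ∞}.
(a,b)_7: α=1, u≡6; β=1, v≡1 (mod 7); (6|7)=-1, (1|7)=+1; sign (−1)^1·-1^1·+1^1 = +1.
(a,b)_47: α=1, u≡27; β=1, v≡1 (mod 47); (27|47)=+1, (1|47)=+1; sign (−1)^1·+1^1·+1^1 = -1.
(a,b)_41: α=2, u≡28; β=1, v≡6 (mod 41); (28|41)=-1, (6|41)=-1; sign (−1)^0·-1^1·-1^2 = -1.
(a,b)_17: α=1, u≡10; β=1, v≡2 (mod 17); (10|17)=-1, (2|17)=+1; sign (−1)^0·-1^1·+1^1 = -1.
(a,b)_23: α=2, u≡12; β=1, v≡22 (mod 23); (12|23)=+1, (22|23)=-1; sign (−1)^0·+1^1·-1^2 = +1.
(a,b)_2: α=-1, β=3; u≡5, v≡3 (mod 8); ε(u)ε(v)=0·1, αω(v)=-1·1, βω(u)=3·1; sum ≡ 0  ⇒  +1.
(a,b)_43: α=1, u≡5; β=1, v≡4 (mod 43); (5|43)=-1, (4|43)=+1; sign (−1)^1·-1^1·+1^1 = +1.
(a,b)_∞: sgn(-480998)=−, sgn(14061014534)=+, so +1.
(a,b)_31: α=2, u≡30; β=1, v≡11 (mod 31); (30|31)=-1, (11|31)=-1; sign (−1)^0·-1^1·-1^2 = -1.
(a,b)_3: α=2, u≡1; β=0, v≡2 (mod 3); (1|3)=+1, (2|3)=-1; sign (−1)^0·+1^0·-1^2 = +1.
(-480998, 14061014534 / ℚ) ramifies at {17, 31, 41, 47}: a division algebra.

[17, 31, 41, 47]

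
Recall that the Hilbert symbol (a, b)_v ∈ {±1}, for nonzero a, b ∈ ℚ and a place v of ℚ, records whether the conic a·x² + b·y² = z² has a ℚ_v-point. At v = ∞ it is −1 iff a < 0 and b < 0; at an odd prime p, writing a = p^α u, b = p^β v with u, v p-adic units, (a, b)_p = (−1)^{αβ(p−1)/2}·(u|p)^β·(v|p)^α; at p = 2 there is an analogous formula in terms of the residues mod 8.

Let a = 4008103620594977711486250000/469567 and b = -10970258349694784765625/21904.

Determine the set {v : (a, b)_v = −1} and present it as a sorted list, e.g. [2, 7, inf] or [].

(a, b) ≡ (1616615, -156009) mod (ℚ^×)²; places V = {2, 3, 5, 7, 11, 13, 17, 19, 23, 37, 43, ∞}.
(a,b)_23: α=4, u≡21; β=3, v≡4 (mod 23); (21|23)=-1, (4|23)=+1; sign (−1)^0·-1^3·+1^4 = -1.
(a,b)_43: α=2, u≡26; β=2, v≡11 (mod 43); (26|43)=-1, (11|43)=+1; sign (−1)^0·-1^2·+1^2 = +1.
(a,b)_7: α=-3, u≡4; β=1, v≡1 (mod 7); (4|7)=+1, (1|7)=+1; sign (−1)^1·+1^1·+1^-3 = -1.
(a,b)_13: α=3, u≡3; β=2, v≡12 (mod 13); (3|13)=+1, (12|13)=+1; sign (−1)^0·+1^2·+1^3 = +1.
(a,b)_5: α=7, u≡2; β=8, v≡4 (mod 5); (2|5)=-1, (4|5)=+1; sign (−1)^0·-1^8·+1^7 = +1.
(a,b)_11: α=3, u≡9; β=2, v≡5 (mod 11); (9|11)=+1, (5|11)=+1; sign (−1)^0·+1^2·+1^3 = +1.
(a,b)_17: α=1, u≡6; β=1, v≡14 (mod 17); (6|17)=-1, (14|17)=-1; sign (−1)^0·-1^1·-1^1 = +1.
(a,b)_3: α=8, u≡2; β=3, v≡2 (mod 3); (2|3)=-1, (2|3)=-1; sign (−1)^0·-1^3·-1^8 = -1.
(a,b)_2: α=4, β=-4; u≡7, v≡7 (mod 8); ε(u)ε(v)=1·1, αω(v)=4·0, βω(u)=-4·0; sum ≡ 1  ⇒  -1.
(a,b)_19: α=1, u≡12; β=1, v≡9 (mod 19); (12|19)=-1, (9|19)=+1; sign (−1)^1·-1^1·+1^1 = +1.
(a,b)_37: α=-2, u≡9; β=-2, v≡6 (mod 37); (9|37)=+1, (6|37)=-1; sign (−1)^0·+1^-2·-1^-2 = +1.
(a,b)_∞: sgn(1616615)=+, sgn(-156009)=−, so +1.
(1616615, -156009 / ℚ) ramifies at {2, 3, 7, 23}: a division algebra.

[2, 3, 7, 23]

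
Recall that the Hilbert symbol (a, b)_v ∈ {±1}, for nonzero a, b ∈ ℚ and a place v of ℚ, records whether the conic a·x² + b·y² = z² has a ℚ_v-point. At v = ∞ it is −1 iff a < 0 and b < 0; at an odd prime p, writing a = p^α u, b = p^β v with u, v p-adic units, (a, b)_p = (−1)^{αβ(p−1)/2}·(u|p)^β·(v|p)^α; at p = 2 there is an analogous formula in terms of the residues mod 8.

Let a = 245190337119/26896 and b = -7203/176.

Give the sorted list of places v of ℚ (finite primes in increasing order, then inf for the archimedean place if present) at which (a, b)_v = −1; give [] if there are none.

(a, b) ≡ (2639, -33) mod (ℚ^×)²; places V = {2, 3, 7, 11, 13, 17, 29, 41, ∞}.
(a,b)_2: α=-4, β=-4; u≡7, v≡7 (mod 8); ε(u)ε(v)=1·1, αω(v)=-4·0, βω(u)=-4·0; sum ≡ 1  ⇒  -1.
(a,b)_3: α=8, u≡2; β=1, v≡1 (mod 3); (2|3)=-1, (1|3)=+1; sign (−1)^0·-1^1·+1^8 = -1.
(a,b)_41: α=-2, u≡15; β=0, v≡25 (mod 41); (15|41)=-1, (25|41)=+1; sign (−1)^0·-1^0·+1^-2 = +1.
(a,b)_13: α=1, u≡11; β=0, v≡11 (mod 13); (11|13)=-1, (11|13)=-1; sign (−1)^0·-1^0·-1^1 = -1.
(a,b)_29: α=1, u≡6; β=0, v≡9 (mod 29); (6|29)=+1, (9|29)=+1; sign (−1)^0·+1^0·+1^1 = +1.
(a,b)_7: α=3, u≡5; β=4, v≡4 (mod 7); (5|7)=-1, (4|7)=+1; sign (−1)^0·-1^4·+1^3 = +1.
(a,b)_11: α=0, u≡2; β=-1, v≡7 (mod 11); (2|11)=-1, (7|11)=-1; sign (−1)^0·-1^-1·-1^0 = -1.
(a,b)_∞: sgn(2639)=+, sgn(-33)=−, so +1.
(a,b)_17: α=2, u≡4; β=0, v≡15 (mod 17); (4|17)=+1, (15|17)=+1; sign (−1)^0·+1^0·+1^2 = +1.
Ram(2639, -33) = {2, 3, 11, 13}; no ℚ_2-point on the conic.

[2, 3, 11, 13]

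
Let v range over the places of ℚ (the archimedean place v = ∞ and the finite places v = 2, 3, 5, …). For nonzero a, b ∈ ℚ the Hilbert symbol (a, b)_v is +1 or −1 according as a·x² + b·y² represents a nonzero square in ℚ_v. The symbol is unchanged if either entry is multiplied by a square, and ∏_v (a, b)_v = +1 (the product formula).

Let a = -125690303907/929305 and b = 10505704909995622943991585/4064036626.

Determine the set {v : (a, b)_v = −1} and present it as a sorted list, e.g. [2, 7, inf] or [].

Mod squares: a ≡ -3315, b ≡ 22610. Check v ∈ {∞, 2, 3, 5, 7, 13, 17, 19, 29}.
v=17: a=17^-1·(≡4), b=17^-1·(≡9) mod 17; (4|17)=+1, (9|17)=+1; (−1)^{-1·-1·8}·(+1)^-1·(+1)^-1 = +1.
v=19: a=19^4·(≡2), b=19^9·(≡15) mod 19; (2|19)=-1, (15|19)=-1; (−1)^{4·9·9}·(-1)^9·(-1)^4 = -1.
v=2: v_2(a)=0, v_2(b)=-1; units ≡ 5, 1 (mod 8); ε·ε+αω+βω = 0·0+0·0+-1·1 ≡ 1  ⇒  (a,b)_2 = -1.
v=7: a=7^2·(≡5), b=7^5·(≡5) mod 7; (5|7)=-1, (5|7)=-1; (−1)^{2·5·3}·(-1)^5·(-1)^2 = -1.
v=3: a=3^9·(≡2), b=3^18·(≡2) mod 3; (2|3)=-1, (2|3)=-1; (−1)^{9·18·1}·(-1)^18·(-1)^9 = -1.
v=13: a=13^-1·(≡6), b=13^-2·(≡12) mod 13; (6|13)=-1, (12|13)=+1; (−1)^{-1·-2·6}·(-1)^-2·(+1)^-1 = +1.
v=∞: -3315 < 0 and 22610 > 0  ⇒  (a,b)_∞ = +1.
v=29: a=29^-2·(≡4), b=29^-4·(≡15) mod 29; (4|29)=+1, (15|29)=-1; (−1)^{-2·-4·14}·(+1)^-4·(-1)^-2 = +1.
v=5: a=5^-1·(≡3), b=5^1·(≡2) mod 5; (3|5)=-1, (2|5)=-1; (−1)^{-1·1·2}·(-1)^1·(-1)^-1 = +1.
(-3315, 22610 / ℚ) ramifies at {2, 3, 7, 19}: a division algebra.

[2, 3, 7, 19]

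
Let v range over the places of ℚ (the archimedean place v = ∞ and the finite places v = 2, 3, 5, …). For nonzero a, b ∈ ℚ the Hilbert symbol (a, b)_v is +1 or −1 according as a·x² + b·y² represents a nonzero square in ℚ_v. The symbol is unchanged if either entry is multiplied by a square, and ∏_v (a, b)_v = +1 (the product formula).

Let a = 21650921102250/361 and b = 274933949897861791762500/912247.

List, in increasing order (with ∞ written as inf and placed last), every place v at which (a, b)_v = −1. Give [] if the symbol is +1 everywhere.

[7, 23]

(a, b) ≡ (121210, 11935) mod (ℚ^×)²; places V = {2, 3, 5, 7, 11, 17, 19, 23, 31, ∞}.
(a,b)_7: α=0, u≡5; β=-1, v≡1 (mod 7); (5|7)=-1, (1|7)=+1; sign (−1)^0·-1^-1·+1^0 = -1.
(a,b)_2: α=1, β=2; u≡5, v≡7 (mod 8); ε(u)ε(v)=0·1, αω(v)=1·0, βω(u)=2·1; sum ≡ 0  ⇒  +1.
(a,b)_∞: sgn(121210)=+, sgn(11935)=+, so +1.
(a,b)_23: α=1, u≡18; β=2, v≡22 (mod 23); (18|23)=+1, (22|23)=-1; sign (−1)^0·+1^2·-1^1 = -1.
(a,b)_3: α=10, u≡1; β=20, v≡1 (mod 3); (1|3)=+1, (1|3)=+1; sign (−1)^0·+1^20·+1^10 = +1.
(a,b)_5: α=3, u≡3; β=5, v≡2 (mod 5); (3|5)=-1, (2|5)=-1; sign (−1)^0·-1^5·-1^3 = +1.
(a,b)_11: α=2, u≡4; β=3, v≡7 (mod 11); (4|11)=+1, (7|11)=-1; sign (−1)^0·+1^3·-1^2 = +1.
(a,b)_17: α=1, u≡3; β=2, v≡9 (mod 17); (3|17)=-1, (9|17)=+1; sign (−1)^0·-1^2·+1^1 = +1.
(a,b)_31: α=1, u≡28; β=1, v≡15 (mod 31); (28|31)=+1, (15|31)=-1; sign (−1)^1·+1^1·-1^1 = +1.
(a,b)_19: α=-2, u≡6; β=-4, v≡12 (mod 19); (6|19)=+1, (12|19)=-1; sign (−1)^0·+1^-4·-1^-2 = +1.
Ram(121210, 11935) = {7, 23}; no ℚ_7-point on the conic.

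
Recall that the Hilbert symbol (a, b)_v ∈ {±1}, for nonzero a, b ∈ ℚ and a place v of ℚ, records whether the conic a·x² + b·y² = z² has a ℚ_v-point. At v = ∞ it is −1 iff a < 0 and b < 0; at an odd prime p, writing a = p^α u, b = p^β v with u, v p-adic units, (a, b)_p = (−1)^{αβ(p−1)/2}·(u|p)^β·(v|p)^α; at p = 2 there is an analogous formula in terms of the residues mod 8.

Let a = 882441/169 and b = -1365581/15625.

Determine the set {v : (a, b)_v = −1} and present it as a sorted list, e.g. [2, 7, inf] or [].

[23, 29]

(a, b) ≡ (2001, -29) mod (ℚ^×)²; places V = {2, 3, 5, 7, 13, 23, 29, 31, ∞}.
(a,b)_3: α=3, u≡1; β=0, v≡1 (mod 3); (1|3)=+1, (1|3)=+1; sign (−1)^0·+1^0·+1^3 = +1.
(a,b)_∞: sgn(2001)=+, sgn(-29)=−, so +1.
(a,b)_13: α=-2, u≡1; β=0, v≡9 (mod 13); (1|13)=+1, (9|13)=+1; sign (−1)^0·+1^0·+1^-2 = +1.
(a,b)_31: α=0, u≡24; β=2, v≡5 (mod 31); (24|31)=-1, (5|31)=+1; sign (−1)^0·-1^2·+1^0 = +1.
(a,b)_2: α=0, β=0; u≡1, v≡3 (mod 8); ε(u)ε(v)=0·1, αω(v)=0·1, βω(u)=0·0; sum ≡ 0  ⇒  +1.
(a,b)_29: α=1, u≡10; β=1, v≡23 (mod 29); (10|29)=-1, (23|29)=+1; sign (−1)^0·-1^1·+1^1 = -1.
(a,b)_5: α=0, u≡4; β=-6, v≡4 (mod 5); (4|5)=+1, (4|5)=+1; sign (−1)^0·+1^-6·+1^0 = +1.
(a,b)_23: α=1, u≡9; β=0, v≡17 (mod 23); (9|23)=+1, (17|23)=-1; sign (−1)^0·+1^0·-1^1 = -1.
(a,b)_7: α=2, u≡5; β=2, v≡5 (mod 7); (5|7)=-1, (5|7)=-1; sign (−1)^0·-1^2·-1^2 = +1.
(2001, -29 / ℚ) ramifies at {23, 29}: a division algebra.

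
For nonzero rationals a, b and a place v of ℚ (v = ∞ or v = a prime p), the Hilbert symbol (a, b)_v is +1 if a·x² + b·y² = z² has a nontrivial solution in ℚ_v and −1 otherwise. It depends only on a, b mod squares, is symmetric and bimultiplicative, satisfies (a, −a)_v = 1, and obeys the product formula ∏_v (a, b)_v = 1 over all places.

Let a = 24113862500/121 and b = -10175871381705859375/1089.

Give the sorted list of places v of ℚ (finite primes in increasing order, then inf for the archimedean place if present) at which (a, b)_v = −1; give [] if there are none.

(a, b) ≡ (9645545, -7) mod (ℚ^×)²; places V = {2, 3, 5, 7, 11, 13, 17, 29, 43, ∞}.
(a,b)_7: α=1, u≡3; β=3, v≡5 (mod 7); (3|7)=-1, (5|7)=-1; sign (−1)^1·-1^3·-1^1 = -1.
(a,b)_5: α=5, u≡1; β=8, v≡2 (mod 5); (1|5)=+1, (2|5)=-1; sign (−1)^0·+1^8·-1^5 = -1.
(a,b)_3: α=0, u≡2; β=-2, v≡2 (mod 3); (2|3)=-1, (2|3)=-1; sign (−1)^0·-1^-2·-1^0 = +1.
(a,b)_11: α=-2, u≡2; β=-2, v≡9 (mod 11); (2|11)=-1, (9|11)=+1; sign (−1)^0·-1^-2·+1^-2 = +1.
(a,b)_17: α=1, u≡5; β=2, v≡11 (mod 17); (5|17)=-1, (11|17)=-1; sign (−1)^0·-1^2·-1^1 = -1.
(a,b)_29: α=1, u≡28; β=2, v≡13 (mod 29); (28|29)=+1, (13|29)=+1; sign (−1)^0·+1^2·+1^1 = +1.
(a,b)_2: α=2, β=0; u≡1, v≡1 (mod 8); ε(u)ε(v)=0·0, αω(v)=2·0, βω(u)=0·0; sum ≡ 0  ⇒  +1.
(a,b)_13: α=1, u≡3; β=2, v≡5 (mod 13); (3|13)=+1, (5|13)=-1; sign (−1)^0·+1^2·-1^1 = -1.
(a,b)_∞: sgn(9645545)=+, sgn(-7)=−, so +1.
(a,b)_43: α=1, u≡12; β=2, v≡16 (mod 43); (12|43)=-1, (16|43)=+1; sign (−1)^0·-1^2·+1^1 = +1.
Ram(9645545, -7) = {5, 7, 13, 17}; no ℚ_5-point on the conic.

[5, 7, 13, 17]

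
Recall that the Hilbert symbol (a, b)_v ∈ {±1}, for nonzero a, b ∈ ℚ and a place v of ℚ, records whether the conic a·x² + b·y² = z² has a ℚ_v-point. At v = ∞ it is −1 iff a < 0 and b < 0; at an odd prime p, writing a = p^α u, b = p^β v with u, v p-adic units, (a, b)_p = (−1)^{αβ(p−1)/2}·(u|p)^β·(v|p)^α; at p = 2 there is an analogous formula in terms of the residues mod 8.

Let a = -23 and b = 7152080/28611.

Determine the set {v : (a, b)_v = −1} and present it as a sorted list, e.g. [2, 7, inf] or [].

(a, b) ≡ (-23, 55) mod (ℚ^×)²; places V = {2, 3, 5, 11, 13, 17, 23, ∞}.
(a,b)_3: α=0, u≡1; β=-2, v≡1 (mod 3); (1|3)=+1, (1|3)=+1; sign (−1)^0·+1^-2·+1^0 = +1.
(a,b)_2: α=0, β=4; u≡1, v≡7 (mod 8); ε(u)ε(v)=0·1, αω(v)=0·0, βω(u)=4·0; sum ≡ 0  ⇒  +1.
(a,b)_17: α=0, u≡11; β=-2, v≡8 (mod 17); (11|17)=-1, (8|17)=+1; sign (−1)^0·-1^-2·+1^0 = +1.
(a,b)_5: α=0, u≡2; β=1, v≡1 (mod 5); (2|5)=-1, (1|5)=+1; sign (−1)^0·-1^1·+1^0 = -1.
(a,b)_23: α=1, u≡22; β=2, v≡4 (mod 23); (22|23)=-1, (4|23)=+1; sign (−1)^0·-1^2·+1^1 = +1.
(a,b)_11: α=0, u≡10; β=-1, v≡9 (mod 11); (10|11)=-1, (9|11)=+1; sign (−1)^0·-1^-1·+1^0 = -1.
(a,b)_13: α=0, u≡3; β=2, v≡4 (mod 13); (3|13)=+1, (4|13)=+1; sign (−1)^0·+1^2·+1^0 = +1.
(a,b)_∞: sgn(-23)=−, sgn(55)=+, so +1.
|Ram(-23, 55)| = 2, even; anisotropic at {5, 11}.

[5, 11]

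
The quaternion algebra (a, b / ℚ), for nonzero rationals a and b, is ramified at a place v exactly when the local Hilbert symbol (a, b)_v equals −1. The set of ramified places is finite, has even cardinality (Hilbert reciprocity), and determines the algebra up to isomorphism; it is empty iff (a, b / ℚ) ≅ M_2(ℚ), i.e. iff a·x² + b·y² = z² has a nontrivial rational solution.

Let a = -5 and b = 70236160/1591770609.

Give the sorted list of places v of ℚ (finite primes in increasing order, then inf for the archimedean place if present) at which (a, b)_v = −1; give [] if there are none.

Mod squares: a ≡ -5, b ≡ 190. Check v ∈ {∞, 2, 3, 5, 11, 13, 19, 31}.
v=2: v_2(a)=0, v_2(b)=11; units ≡ 3, 7 (mod 8); ε·ε+αω+βω = 1·1+0·0+11·1 ≡ 0  ⇒  (a,b)_2 = +1.
v=19: a=19^0·(≡14), b=19^3·(≡2) mod 19; (14|19)=-1, (2|19)=-1; (−1)^{0·3·9}·(-1)^3·(-1)^0 = -1.
v=3: a=3^0·(≡1), b=3^-4·(≡1) mod 3; (1|3)=+1, (1|3)=+1; (−1)^{0·-4·1}·(+1)^-4·(+1)^0 = +1.
v=13: a=13^0·(≡8), b=13^-2·(≡7) mod 13; (8|13)=-1, (7|13)=-1; (−1)^{0·-2·6}·(-1)^-2·(-1)^0 = +1.
v=11: a=11^0·(≡6), b=11^-2·(≡3) mod 11; (6|11)=-1, (3|11)=+1; (−1)^{0·-2·5}·(-1)^-2·(+1)^0 = +1.
v=31: a=31^0·(≡26), b=31^-2·(≡10) mod 31; (26|31)=-1, (10|31)=+1; (−1)^{0·-2·15}·(-1)^-2·(+1)^0 = +1.
v=∞: -5 < 0 and 190 > 0  ⇒  (a,b)_∞ = +1.
v=5: a=5^1·(≡4), b=5^1·(≡3) mod 5; (4|5)=+1, (3|5)=-1; (−1)^{1·1·2}·(+1)^1·(-1)^1 = -1.
Ram(-5, 190) = {5, 19}; no ℚ_5-point on the conic.

[5, 19]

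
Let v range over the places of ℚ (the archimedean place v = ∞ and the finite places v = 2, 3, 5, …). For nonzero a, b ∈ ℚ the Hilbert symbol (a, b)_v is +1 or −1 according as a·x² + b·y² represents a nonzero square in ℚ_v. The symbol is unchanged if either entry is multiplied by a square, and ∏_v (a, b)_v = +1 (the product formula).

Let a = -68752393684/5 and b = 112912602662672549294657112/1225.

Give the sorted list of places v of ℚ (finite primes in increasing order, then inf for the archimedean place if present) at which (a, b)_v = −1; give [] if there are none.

Mod squares: a ≡ -823745, b ≡ 22678. Check v ∈ {∞, 2, 3, 5, 7, 13, 17, 19, 23, 29}.
v=29: a=29^1·(≡21), b=29^3·(≡5) mod 29; (21|29)=-1, (5|29)=+1; (−1)^{1·3·14}·(-1)^3·(+1)^1 = -1.
v=19: a=19^3·(≡8), b=19^4·(≡16) mod 19; (8|19)=-1, (16|19)=+1; (−1)^{3·4·9}·(-1)^4·(+1)^3 = +1.
v=17: a=17^2·(≡14), b=17^5·(≡16) mod 17; (14|17)=-1, (16|17)=+1; (−1)^{2·5·8}·(-1)^5·(+1)^2 = -1.
v=23: a=23^1·(≡15), b=23^3·(≡20) mod 23; (15|23)=-1, (20|23)=-1; (−1)^{1·3·11}·(-1)^3·(-1)^1 = -1.
v=∞: -823745 < 0 and 22678 > 0  ⇒  (a,b)_∞ = +1.
v=3: a=3^0·(≡1), b=3^2·(≡1) mod 3; (1|3)=+1, (1|3)=+1; (−1)^{0·2·1}·(+1)^2·(+1)^0 = +1.
v=2: v_2(a)=2, v_2(b)=3; units ≡ 7, 3 (mod 8); ε·ε+αω+βω = 1·1+2·1+3·0 ≡ 1  ⇒  (a,b)_2 = -1.
v=7: a=7^0·(≡1), b=7^-2·(≡5) mod 7; (1|7)=+1, (5|7)=-1; (−1)^{0·-2·3}·(+1)^-2·(-1)^0 = +1.
v=13: a=13^1·(≡9), b=13^4·(≡11) mod 13; (9|13)=+1, (11|13)=-1; (−1)^{1·4·6}·(+1)^4·(-1)^1 = -1.
v=5: a=5^-1·(≡1), b=5^-2·(≡3) mod 5; (1|5)=+1, (3|5)=-1; (−1)^{-1·-2·2}·(+1)^-2·(-1)^-1 = -1.
|Ram(-823745, 22678)| = 6, even; anisotropic at {2, 5, 13, 17, 23, 29}.

[2, 5, 13, 17, 23, 29]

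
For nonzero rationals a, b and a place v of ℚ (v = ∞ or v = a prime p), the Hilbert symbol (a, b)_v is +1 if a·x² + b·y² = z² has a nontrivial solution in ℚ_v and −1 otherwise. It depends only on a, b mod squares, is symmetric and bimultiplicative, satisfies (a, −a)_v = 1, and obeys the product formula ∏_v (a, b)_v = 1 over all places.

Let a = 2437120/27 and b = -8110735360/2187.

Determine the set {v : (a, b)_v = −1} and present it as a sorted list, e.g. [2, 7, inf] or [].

[5, 7]

(a, b) ≡ (1785, -23205) mod (ℚ^×)²; places V = {2, 3, 5, 7, 13, 17, ∞}.
(a,b)_17: α=1, u≡5; β=1, v≡12 (mod 17); (5|17)=-1, (12|17)=-1; sign (−1)^0·-1^1·-1^1 = +1.
(a,b)_13: α=0, u≡10; β=1, v≡9 (mod 13); (10|13)=+1, (9|13)=+1; sign (−1)^0·+1^1·+1^0 = +1.
(a,b)_5: α=1, u≡2; β=1, v≡4 (mod 5); (2|5)=-1, (4|5)=+1; sign (−1)^0·-1^1·+1^1 = -1.
(a,b)_∞: sgn(1785)=+, sgn(-23205)=−, so +1.
(a,b)_3: α=-3, u≡1; β=-7, v≡2 (mod 3); (1|3)=+1, (2|3)=-1; sign (−1)^1·+1^-7·-1^-3 = +1.
(a,b)_2: α=12, β=20; u≡1, v≡3 (mod 8); ε(u)ε(v)=0·1, αω(v)=12·1, βω(u)=20·0; sum ≡ 0  ⇒  +1.
(a,b)_7: α=1, u≡6; β=1, v≡6 (mod 7); (6|7)=-1, (6|7)=-1; sign (−1)^1·-1^1·-1^1 = -1.
(1785, -23205 / ℚ) ramifies at {5, 7}: a division algebra.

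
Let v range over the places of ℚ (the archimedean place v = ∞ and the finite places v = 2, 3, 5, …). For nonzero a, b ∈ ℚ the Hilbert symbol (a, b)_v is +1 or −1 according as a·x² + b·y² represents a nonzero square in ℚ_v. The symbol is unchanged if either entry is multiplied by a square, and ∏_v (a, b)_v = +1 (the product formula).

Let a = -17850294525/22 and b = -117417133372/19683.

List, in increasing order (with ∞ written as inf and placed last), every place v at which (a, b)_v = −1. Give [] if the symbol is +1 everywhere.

Mod squares: a ≡ -462, b ≡ -21. Check v ∈ {∞, 2, 3, 5, 7, 11, 17, 29}.
v=5: a=5^2·(≡2), b=5^0·(≡1) mod 5; (2|5)=-1, (1|5)=+1; (−1)^{2·0·2}·(-1)^0·(+1)^2 = +1.
v=7: a=7^7·(≡4), b=7^3·(≡1) mod 7; (4|7)=+1, (1|7)=+1; (−1)^{7·3·3}·(+1)^3·(+1)^7 = -1.
v=3: a=3^1·(≡2), b=3^-9·(≡2) mod 3; (2|3)=-1, (2|3)=-1; (−1)^{1·-9·1}·(-1)^-9·(-1)^1 = -1.
v=2: v_2(a)=-1, v_2(b)=2; units ≡ 1, 3 (mod 8); ε·ε+αω+βω = 0·1+-1·1+2·0 ≡ 1  ⇒  (a,b)_2 = -1.
v=∞: -462 < 0 and -21 < 0  ⇒  (a,b)_∞ = -1.
v=11: a=11^-1·(≡7), b=11^2·(≡5) mod 11; (7|11)=-1, (5|11)=+1; (−1)^{-1·2·5}·(-1)^2·(+1)^-1 = +1.
v=17: a=17^2·(≡7), b=17^0·(≡2) mod 17; (7|17)=-1, (2|17)=+1; (−1)^{2·0·8}·(-1)^0·(+1)^2 = +1.
v=29: a=29^0·(≡10), b=29^4·(≡2) mod 29; (10|29)=-1, (2|29)=-1; (−1)^{0·4·14}·(-1)^4·(-1)^0 = +1.
|Ram(-462, -21)| = 4, even; anisotropic at {2, 3, 7, ∞}.

[2, 3, 7, inf]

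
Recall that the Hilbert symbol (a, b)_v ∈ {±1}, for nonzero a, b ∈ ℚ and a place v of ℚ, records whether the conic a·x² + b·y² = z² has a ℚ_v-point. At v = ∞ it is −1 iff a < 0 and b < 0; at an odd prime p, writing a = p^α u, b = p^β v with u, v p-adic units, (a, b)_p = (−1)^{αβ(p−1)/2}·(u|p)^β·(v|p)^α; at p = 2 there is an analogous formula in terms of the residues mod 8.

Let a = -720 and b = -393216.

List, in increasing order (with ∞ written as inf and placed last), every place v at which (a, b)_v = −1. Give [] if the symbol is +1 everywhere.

[2, inf]

(a, b) ≡ (-5, -6) mod (ℚ^×)²; places V = {2, 3, 5, ∞}.
(a,b)_2: α=4, β=17; u≡3, v≡5 (mod 8); ε(u)ε(v)=1·0, αω(v)=4·1, βω(u)=17·1; sum ≡ 1  ⇒  -1.
(a,b)_∞: sgn(-5)=−, sgn(-6)=−, so -1.
(a,b)_5: α=1, u≡1; β=0, v≡4 (mod 5); (1|5)=+1, (4|5)=+1; sign (−1)^0·+1^0·+1^1 = +1.
(a,b)_3: α=2, u≡1; β=1, v≡1 (mod 3); (1|3)=+1, (1|3)=+1; sign (−1)^0·+1^1·+1^2 = +1.
|Ram(-5, -6)| = 2, even; anisotropic at {2, ∞}.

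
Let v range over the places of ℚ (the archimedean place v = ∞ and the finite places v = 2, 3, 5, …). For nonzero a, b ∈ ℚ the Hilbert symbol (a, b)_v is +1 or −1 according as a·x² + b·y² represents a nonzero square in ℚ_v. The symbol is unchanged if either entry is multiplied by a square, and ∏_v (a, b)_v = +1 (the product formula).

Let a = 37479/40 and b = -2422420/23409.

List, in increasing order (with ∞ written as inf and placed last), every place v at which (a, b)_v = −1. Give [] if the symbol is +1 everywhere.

(a, b) ≡ (390, -5005) mod (ℚ^×)²; places V = {2, 3, 5, 7, 11, 13, 17, 31, ∞}.
(a,b)_∞: sgn(390)=+, sgn(-5005)=−, so +1.
(a,b)_17: α=0, u≡16; β=-2, v≡14 (mod 17); (16|17)=+1, (14|17)=-1; sign (−1)^0·+1^-2·-1^0 = +1.
(a,b)_3: α=1, u≡1; β=-4, v≡2 (mod 3); (1|3)=+1, (2|3)=-1; sign (−1)^0·+1^-4·-1^1 = -1.
(a,b)_31: α=2, u≡25; β=0, v≡11 (mod 31); (25|31)=+1, (11|31)=-1; sign (−1)^0·+1^0·-1^2 = +1.
(a,b)_2: α=-3, β=2; u≡3, v≡3 (mod 8); ε(u)ε(v)=1·1, αω(v)=-3·1, βω(u)=2·1; sum ≡ 0  ⇒  +1.
(a,b)_5: α=-1, u≡3; β=1, v≡4 (mod 5); (3|5)=-1, (4|5)=+1; sign (−1)^0·-1^1·+1^-1 = -1.
(a,b)_13: α=1, u≡10; β=1, v≡6 (mod 13); (10|13)=+1, (6|13)=-1; sign (−1)^0·+1^1·-1^1 = -1.
(a,b)_11: α=0, u≡5; β=3, v≡6 (mod 11); (5|11)=+1, (6|11)=-1; sign (−1)^0·+1^3·-1^0 = +1.
(a,b)_7: α=0, u≡3; β=1, v≡6 (mod 7); (3|7)=-1, (6|7)=-1; sign (−1)^0·-1^1·-1^0 = -1.
|Ram(390, -5005)| = 4, even; anisotropic at {3, 5, 7, 13}.

[3, 5, 7, 13]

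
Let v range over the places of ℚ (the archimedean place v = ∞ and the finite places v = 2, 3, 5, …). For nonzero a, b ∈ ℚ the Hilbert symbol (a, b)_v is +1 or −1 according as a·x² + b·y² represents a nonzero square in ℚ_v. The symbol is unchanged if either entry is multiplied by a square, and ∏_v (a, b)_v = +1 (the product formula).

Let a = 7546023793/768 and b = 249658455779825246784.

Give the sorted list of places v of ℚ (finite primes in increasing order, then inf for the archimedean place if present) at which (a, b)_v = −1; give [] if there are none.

[7, 23, 29, 37]

(a, b) ≡ (518259, 609) mod (ℚ^×)²; places V = {2, 3, 7, 11, 19, 23, 29, 37, 47, ∞}.
(a,b)_2: α=-8, β=6; u≡3, v≡1 (mod 8); ε(u)ε(v)=1·0, αω(v)=-8·0, βω(u)=6·1; sum ≡ 0  ⇒  +1.
(a,b)_19: α=2, u≡2; β=0, v≡1 (mod 19); (2|19)=-1, (1|19)=+1; sign (−1)^0·-1^0·+1^2 = +1.
(a,b)_47: α=0, u≡8; β=2, v≡45 (mod 47); (8|47)=+1, (45|47)=-1; sign (−1)^0·+1^2·-1^0 = +1.
(a,b)_7: α=1, u≡5; β=1, v≡3 (mod 7); (5|7)=-1, (3|7)=-1; sign (−1)^1·-1^1·-1^1 = -1.
(a,b)_37: α=1, u≡33; β=2, v≡19 (mod 37); (33|37)=+1, (19|37)=-1; sign (−1)^0·+1^2·-1^1 = -1.
(a,b)_3: α=-1, u≡1; β=3, v≡2 (mod 3); (1|3)=+1, (2|3)=-1; sign (−1)^1·+1^3·-1^-1 = +1.
(a,b)_23: α=1, u≡16; β=4, v≡14 (mod 23); (16|23)=+1, (14|23)=-1; sign (−1)^0·+1^4·-1^1 = -1.
(a,b)_29: α=1, u≡6; β=3, v≡2 (mod 29); (6|29)=+1, (2|29)=-1; sign (−1)^0·+1^3·-1^1 = -1.
(a,b)_∞: sgn(518259)=+, sgn(609)=+, so +1.
(a,b)_11: α=2, u≡9; β=0, v≡3 (mod 11); (9|11)=+1, (3|11)=+1; sign (−1)^0·+1^0·+1^2 = +1.
|Ram(518259, 609)| = 4, even; anisotropic at {7, 23, 29, 37}.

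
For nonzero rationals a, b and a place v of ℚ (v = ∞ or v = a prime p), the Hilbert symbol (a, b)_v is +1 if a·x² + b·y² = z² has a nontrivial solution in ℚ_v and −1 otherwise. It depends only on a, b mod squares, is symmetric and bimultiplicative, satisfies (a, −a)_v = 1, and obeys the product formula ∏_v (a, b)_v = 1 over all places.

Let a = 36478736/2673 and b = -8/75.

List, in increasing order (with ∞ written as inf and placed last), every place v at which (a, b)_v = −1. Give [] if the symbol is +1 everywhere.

(a, b) ≡ (5313, -6) mod (ℚ^×)²; places V = {2, 3, 5, 7, 11, 17, 23, ∞}.
(a,b)_2: α=4, β=3; u≡1, v≡5 (mod 8); ε(u)ε(v)=0·0, αω(v)=4·1, βω(u)=3·0; sum ≡ 0  ⇒  +1.
(a,b)_23: α=1, u≡18; β=0, v≡14 (mod 23); (18|23)=+1, (14|23)=-1; sign (−1)^0·+1^0·-1^1 = -1.
(a,b)_7: α=3, u≡6; β=0, v≡4 (mod 7); (6|7)=-1, (4|7)=+1; sign (−1)^0·-1^0·+1^3 = +1.
(a,b)_∞: sgn(5313)=+, sgn(-6)=−, so +1.
(a,b)_17: α=2, u≡4; β=0, v≡11 (mod 17); (4|17)=+1, (11|17)=-1; sign (−1)^0·+1^0·-1^2 = +1.
(a,b)_11: α=-1, u≡8; β=0, v≡4 (mod 11); (8|11)=-1, (4|11)=+1; sign (−1)^0·-1^0·+1^-1 = +1.
(a,b)_3: α=-5, u≡1; β=-1, v≡1 (mod 3); (1|3)=+1, (1|3)=+1; sign (−1)^1·+1^-1·+1^-5 = -1.
(a,b)_5: α=0, u≡2; β=-2, v≡4 (mod 5); (2|5)=-1, (4|5)=+1; sign (−1)^0·-1^-2·+1^0 = +1.
Ram(5313, -6) = {3, 23}; no ℚ_3-point on the conic.

[3, 23]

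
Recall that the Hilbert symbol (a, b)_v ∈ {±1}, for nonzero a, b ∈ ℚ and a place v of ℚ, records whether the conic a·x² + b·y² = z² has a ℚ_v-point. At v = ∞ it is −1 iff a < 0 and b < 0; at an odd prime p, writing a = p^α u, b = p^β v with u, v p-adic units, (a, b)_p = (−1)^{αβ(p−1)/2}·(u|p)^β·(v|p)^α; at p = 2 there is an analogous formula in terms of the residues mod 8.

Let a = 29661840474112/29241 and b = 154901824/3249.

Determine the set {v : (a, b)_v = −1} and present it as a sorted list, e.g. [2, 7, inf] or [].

[11, 17]

(a, b) ≡ (7, 1309) mod (ℚ^×)²; places V = {2, 3, 7, 11, 17, 19, 43, ∞}.
(a,b)_43: α=2, u≡22; β=2, v≡22 (mod 43); (22|43)=-1, (22|43)=-1; sign (−1)^0·-1^2·-1^2 = +1.
(a,b)_3: α=-4, u≡1; β=-2, v≡1 (mod 3); (1|3)=+1, (1|3)=+1; sign (−1)^0·+1^-2·+1^-4 = +1.
(a,b)_19: α=-2, u≡17; β=-2, v≡16 (mod 19); (17|19)=+1, (16|19)=+1; sign (−1)^0·+1^-2·+1^-2 = +1.
(a,b)_17: α=2, u≡12; β=1, v≡4 (mod 17); (12|17)=-1, (4|17)=+1; sign (−1)^0·-1^1·+1^2 = -1.
(a,b)_11: α=2, u≡8; β=1, v≡1 (mod 11); (8|11)=-1, (1|11)=+1; sign (−1)^0·-1^1·+1^2 = -1.
(a,b)_2: α=16, β=6; u≡7, v≡5 (mod 8); ε(u)ε(v)=1·0, αω(v)=16·1, βω(u)=6·0; sum ≡ 0  ⇒  +1.
(a,b)_∞: sgn(7)=+, sgn(1309)=+, so +1.
(a,b)_7: α=1, u≡4; β=1, v≡5 (mod 7); (4|7)=+1, (5|7)=-1; sign (−1)^1·+1^1·-1^1 = +1.
Ram(7, 1309) = {11, 17}; no ℚ_11-point on the conic.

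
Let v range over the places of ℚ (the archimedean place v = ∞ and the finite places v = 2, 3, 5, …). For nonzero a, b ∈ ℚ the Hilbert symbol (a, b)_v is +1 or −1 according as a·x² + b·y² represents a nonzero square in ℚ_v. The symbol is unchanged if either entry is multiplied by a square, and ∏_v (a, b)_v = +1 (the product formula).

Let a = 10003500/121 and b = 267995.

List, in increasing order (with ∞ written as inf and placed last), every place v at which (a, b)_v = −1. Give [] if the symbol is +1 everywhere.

(a, b) ≡ (1235, 267995) mod (ℚ^×)²; places V = {2, 3, 5, 7, 11, 13, 19, 31, ∞}.
(a,b)_19: α=1, u≡15; β=1, v≡7 (mod 19); (15|19)=-1, (7|19)=+1; sign (−1)^1·-1^1·+1^1 = +1.
(a,b)_∞: sgn(1235)=+, sgn(267995)=+, so +1.
(a,b)_7: α=0, u≡5; β=1, v≡2 (mod 7); (5|7)=-1, (2|7)=+1; sign (−1)^0·-1^1·+1^0 = -1.
(a,b)_13: α=1, u≡1; β=1, v≡10 (mod 13); (1|13)=+1, (10|13)=+1; sign (−1)^0·+1^1·+1^1 = +1.
(a,b)_31: α=0, u≡15; β=1, v≡27 (mod 31); (15|31)=-1, (27|31)=-1; sign (−1)^0·-1^1·-1^0 = -1.
(a,b)_3: α=4, u≡2; β=0, v≡2 (mod 3); (2|3)=-1, (2|3)=-1; sign (−1)^0·-1^0·-1^4 = +1.
(a,b)_2: α=2, β=0; u≡3, v≡3 (mod 8); ε(u)ε(v)=1·1, αω(v)=2·1, βω(u)=0·1; sum ≡ 1  ⇒  -1.
(a,b)_11: α=-2, u≡1; β=0, v≡2 (mod 11); (1|11)=+1, (2|11)=-1; sign (−1)^0·+1^0·-1^-2 = +1.
(a,b)_5: α=3, u≡3; β=1, v≡4 (mod 5); (3|5)=-1, (4|5)=+1; sign (−1)^0·-1^1·+1^3 = -1.
|Ram(1235, 267995)| = 4, even; anisotropic at {2, 5, 7, 31}.

[2, 5, 7, 31]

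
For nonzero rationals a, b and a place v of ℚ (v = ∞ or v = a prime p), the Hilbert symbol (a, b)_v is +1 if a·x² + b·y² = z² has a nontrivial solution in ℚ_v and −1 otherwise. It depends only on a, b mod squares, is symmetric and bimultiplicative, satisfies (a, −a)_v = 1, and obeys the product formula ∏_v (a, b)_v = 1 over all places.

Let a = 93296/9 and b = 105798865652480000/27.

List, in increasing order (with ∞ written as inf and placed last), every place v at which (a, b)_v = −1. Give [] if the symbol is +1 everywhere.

[3, 7, 13, 17]

(a, b) ≡ (119, 14586) mod (ℚ^×)²; places V = {2, 3, 5, 7, 11, 13, 17, ∞}.
(a,b)_∞: sgn(119)=+, sgn(14586)=+, so +1.
(a,b)_17: α=1, u≡11; β=3, v≡16 (mod 17); (11|17)=-1, (16|17)=+1; sign (−1)^0·-1^3·+1^1 = -1.
(a,b)_5: α=0, u≡4; β=4, v≡4 (mod 5); (4|5)=+1, (4|5)=+1; sign (−1)^0·+1^4·+1^0 = +1.
(a,b)_3: α=-2, u≡2; β=-3, v≡2 (mod 3); (2|3)=-1, (2|3)=-1; sign (−1)^0·-1^-3·-1^-2 = -1.
(a,b)_11: α=0, u≡3; β=1, v≡8 (mod 11); (3|11)=+1, (8|11)=-1; sign (−1)^0·+1^1·-1^0 = +1.
(a,b)_7: α=3, u≡3; β=6, v≡3 (mod 7); (3|7)=-1, (3|7)=-1; sign (−1)^0·-1^6·-1^3 = -1.
(a,b)_2: α=4, β=11; u≡7, v≡5 (mod 8); ε(u)ε(v)=1·0, αω(v)=4·1, βω(u)=11·0; sum ≡ 0  ⇒  +1.
(a,b)_13: α=0, u≡11; β=1, v≡12 (mod 13); (11|13)=-1, (12|13)=+1; sign (−1)^0·-1^1·+1^0 = -1.
(119, 14586 / ℚ) ramifies at {3, 7, 13, 17}: a division algebra.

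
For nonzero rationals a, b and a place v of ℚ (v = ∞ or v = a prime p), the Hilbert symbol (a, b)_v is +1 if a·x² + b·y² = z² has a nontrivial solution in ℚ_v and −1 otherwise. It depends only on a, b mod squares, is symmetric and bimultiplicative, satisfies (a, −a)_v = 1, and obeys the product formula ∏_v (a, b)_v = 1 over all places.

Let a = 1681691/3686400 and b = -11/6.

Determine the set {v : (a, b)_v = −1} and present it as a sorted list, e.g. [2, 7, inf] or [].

[3, 11]

(a, b) ≡ (11, -66) mod (ℚ^×)²; places V = {2, 3, 5, 11, 17, 23, ∞}.
(a,b)_3: α=-2, u≡2; β=-1, v≡2 (mod 3); (2|3)=-1, (2|3)=-1; sign (−1)^0·-1^-1·-1^-2 = -1.
(a,b)_23: α=2, u≡20; β=0, v≡2 (mod 23); (20|23)=-1, (2|23)=+1; sign (−1)^0·-1^0·+1^2 = +1.
(a,b)_5: α=-2, u≡1; β=0, v≡4 (mod 5); (1|5)=+1, (4|5)=+1; sign (−1)^0·+1^0·+1^-2 = +1.
(a,b)_2: α=-14, β=-1; u≡3, v≡7 (mod 8); ε(u)ε(v)=1·1, αω(v)=-14·0, βω(u)=-1·1; sum ≡ 0  ⇒  +1.
(a,b)_∞: sgn(11)=+, sgn(-66)=−, so +1.
(a,b)_17: α=2, u≡5; β=0, v≡1 (mod 17); (5|17)=-1, (1|17)=+1; sign (−1)^0·-1^0·+1^2 = +1.
(a,b)_11: α=1, u≡1; β=1, v≡9 (mod 11); (1|11)=+1, (9|11)=+1; sign (−1)^1·+1^1·+1^1 = -1.
Ram(11, -66) = {3, 11}; no ℚ_3-point on the conic.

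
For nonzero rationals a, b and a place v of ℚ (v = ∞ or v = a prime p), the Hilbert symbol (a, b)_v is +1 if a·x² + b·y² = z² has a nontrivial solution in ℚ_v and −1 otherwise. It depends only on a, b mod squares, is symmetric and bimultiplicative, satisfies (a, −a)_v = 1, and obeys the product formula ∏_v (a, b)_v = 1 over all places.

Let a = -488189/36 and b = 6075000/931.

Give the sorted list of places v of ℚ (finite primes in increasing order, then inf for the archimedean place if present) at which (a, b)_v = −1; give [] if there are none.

[2, 13]

(a, b) ≡ (-221, 570) mod (ℚ^×)²; places V = {2, 3, 5, 7, 13, 17, 19, 47, ∞}.
(a,b)_5: α=0, u≡1; β=5, v≡4 (mod 5); (1|5)=+1, (4|5)=+1; sign (−1)^0·+1^5·+1^0 = +1.
(a,b)_17: α=1, u≡15; β=0, v≡13 (mod 17); (15|17)=+1, (13|17)=+1; sign (−1)^0·+1^0·+1^1 = +1.
(a,b)_13: α=1, u≡3; β=0, v≡6 (mod 13); (3|13)=+1, (6|13)=-1; sign (−1)^0·+1^0·-1^1 = -1.
(a,b)_2: α=-2, β=3; u≡3, v≡5 (mod 8); ε(u)ε(v)=1·0, αω(v)=-2·1, βω(u)=3·1; sum ≡ 1  ⇒  -1.
(a,b)_7: α=0, u≡5; β=-2, v≡3 (mod 7); (5|7)=-1, (3|7)=-1; sign (−1)^0·-1^-2·-1^0 = +1.
(a,b)_∞: sgn(-221)=−, sgn(570)=+, so +1.
(a,b)_19: α=0, u≡11; β=-1, v≡17 (mod 19); (11|19)=+1, (17|19)=+1; sign (−1)^0·+1^-1·+1^0 = +1.
(a,b)_3: α=-2, u≡1; β=5, v≡1 (mod 3); (1|3)=+1, (1|3)=+1; sign (−1)^0·+1^5·+1^-2 = +1.
(a,b)_47: α=2, u≡3; β=0, v≡14 (mod 47); (3|47)=+1, (14|47)=+1; sign (−1)^0·+1^0·+1^2 = +1.
(-221, 570 / ℚ) ramifies at {2, 13}: a division algebra.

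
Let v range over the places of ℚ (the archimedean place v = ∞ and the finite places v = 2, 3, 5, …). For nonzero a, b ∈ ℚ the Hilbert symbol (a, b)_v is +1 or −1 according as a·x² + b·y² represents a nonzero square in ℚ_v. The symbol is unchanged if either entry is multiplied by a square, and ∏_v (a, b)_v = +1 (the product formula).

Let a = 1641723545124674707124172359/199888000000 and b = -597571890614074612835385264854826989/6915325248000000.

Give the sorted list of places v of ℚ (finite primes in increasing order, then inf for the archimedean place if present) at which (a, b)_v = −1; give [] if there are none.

[2, 7, 11, 23, 37, 43]

Mod squares: a ≡ 3687827, b ≡ -20010647657. Check v ∈ {∞, 2, 3, 5, 7, 11, 13, 17, 19, 23, 29, 31, 37, 41, 43}.
v=13: a=13^-1·(≡7), b=13^-1·(≡5) mod 13; (7|13)=-1, (5|13)=-1; (−1)^{-1·-1·6}·(-1)^-1·(-1)^-1 = +1.
v=19: a=19^2·(≡12), b=19^2·(≡17) mod 19; (12|19)=-1, (17|19)=+1; (−1)^{2·2·9}·(-1)^2·(+1)^2 = +1.
v=31: a=31^-2·(≡5), b=31^-4·(≡21) mod 31; (5|31)=+1, (21|31)=-1; (−1)^{-2·-4·15}·(+1)^-4·(-1)^-2 = +1.
v=37: a=37^3·(≡21), b=37^4·(≡35) mod 37; (21|37)=+1, (35|37)=-1; (−1)^{3·4·18}·(+1)^4·(-1)^3 = -1.
v=17: a=17^1·(≡12), b=17^1·(≡5) mod 17; (12|17)=-1, (5|17)=-1; (−1)^{1·1·8}·(-1)^1·(-1)^1 = +1.
v=29: a=29^2·(≡5), b=29^3·(≡9) mod 29; (5|29)=+1, (9|29)=+1; (−1)^{2·3·14}·(+1)^3·(+1)^2 = +1.
v=41: a=41^1·(≡19), b=41^1·(≡22) mod 41; (19|41)=-1, (22|41)=-1; (−1)^{1·1·20}·(-1)^1·(-1)^1 = +1.
v=∞: 3687827 > 0 and -20010647657 < 0  ⇒  (a,b)_∞ = +1.
v=11: a=11^3·(≡8), b=11^3·(≡8) mod 11; (8|11)=-1, (8|11)=-1; (−1)^{3·3·5}·(-1)^3·(-1)^3 = -1.
v=7: a=7^6·(≡5), b=7^9·(≡4) mod 7; (5|7)=-1, (4|7)=+1; (−1)^{6·9·3}·(-1)^9·(+1)^6 = -1.
v=5: a=5^-6·(≡2), b=5^-6·(≡3) mod 5; (2|5)=-1, (3|5)=-1; (−1)^{-6·-6·2}·(-1)^-6·(-1)^-6 = +1.
v=23: a=23^2·(≡20), b=23^3·(≡10) mod 23; (20|23)=-1, (10|23)=-1; (−1)^{2·3·11}·(-1)^3·(-1)^2 = -1.
v=43: a=43^2·(≡8), b=43^3·(≡42) mod 43; (8|43)=-1, (42|43)=-1; (−1)^{2·3·21}·(-1)^3·(-1)^2 = -1.
v=3: a=3^0·(≡2), b=3^-2·(≡1) mod 3; (2|3)=-1, (1|3)=+1; (−1)^{0·-2·1}·(-1)^-2·(+1)^0 = +1.
v=2: v_2(a)=-10, v_2(b)=-12; units ≡ 3, 7 (mod 8); ε·ε+αω+βω = 1·1+-10·0+-12·1 ≡ 1  ⇒  (a,b)_2 = -1.
|Ram(3687827, -20010647657)| = 6, even; anisotropic at {2, 7, 11, 23, 37, 43}.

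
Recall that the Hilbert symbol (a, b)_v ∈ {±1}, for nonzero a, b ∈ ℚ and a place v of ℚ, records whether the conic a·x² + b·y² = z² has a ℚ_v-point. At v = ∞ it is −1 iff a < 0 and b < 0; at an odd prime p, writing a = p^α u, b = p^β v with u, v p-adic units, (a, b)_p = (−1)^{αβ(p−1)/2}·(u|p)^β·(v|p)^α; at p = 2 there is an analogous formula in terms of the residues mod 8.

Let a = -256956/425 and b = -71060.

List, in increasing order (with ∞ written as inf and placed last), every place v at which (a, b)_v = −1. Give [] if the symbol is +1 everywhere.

[5, 11, 23, inf]

(a, b) ≡ (-22287, -17765) mod (ℚ^×)²; places V = {2, 3, 5, 7, 11, 17, 19, 23, ∞}.
(a,b)_11: α=0, u≡10; β=1, v≡8 (mod 11); (10|11)=-1, (8|11)=-1; sign (−1)^0·-1^1·-1^0 = -1.
(a,b)_19: α=1, u≡6; β=1, v≡3 (mod 19); (6|19)=+1, (3|19)=-1; sign (−1)^1·+1^1·-1^1 = +1.
(a,b)_2: α=2, β=2; u≡1, v≡3 (mod 8); ε(u)ε(v)=0·1, αω(v)=2·1, βω(u)=2·0; sum ≡ 0  ⇒  +1.
(a,b)_5: α=-2, u≡2; β=1, v≡3 (mod 5); (2|5)=-1, (3|5)=-1; sign (−1)^0·-1^1·-1^-2 = -1.
(a,b)_23: α=1, u≡11; β=0, v≡10 (mod 23); (11|23)=-1, (10|23)=-1; sign (−1)^0·-1^0·-1^1 = -1.
(a,b)_17: α=-1, u≡2; β=1, v≡2 (mod 17); (2|17)=+1, (2|17)=+1; sign (−1)^0·+1^1·+1^-1 = +1.
(a,b)_7: α=2, u≡4; β=0, v≡4 (mod 7); (4|7)=+1, (4|7)=+1; sign (−1)^0·+1^0·+1^2 = +1.
(a,b)_3: α=1, u≡2; β=0, v≡1 (mod 3); (2|3)=-1, (1|3)=+1; sign (−1)^0·-1^0·+1^1 = +1.
(a,b)_∞: sgn(-22287)=−, sgn(-17765)=−, so -1.
|Ram(-22287, -17765)| = 4, even; anisotropic at {5, 11, 23, ∞}.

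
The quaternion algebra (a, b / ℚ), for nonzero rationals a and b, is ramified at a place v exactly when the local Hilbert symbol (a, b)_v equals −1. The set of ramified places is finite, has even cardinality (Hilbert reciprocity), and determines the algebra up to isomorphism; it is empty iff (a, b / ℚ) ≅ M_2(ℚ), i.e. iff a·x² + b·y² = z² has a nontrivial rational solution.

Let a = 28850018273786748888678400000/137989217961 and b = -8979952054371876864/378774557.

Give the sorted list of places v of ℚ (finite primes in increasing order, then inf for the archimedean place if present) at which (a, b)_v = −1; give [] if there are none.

Mod squares: a ≡ 85, b ≡ -124982. Check v ∈ {∞, 2, 3, 5, 7, 11, 13, 17, 19, 23, 29}.
v=17: a=17^3·(≡14), b=17^2·(≡4) mod 17; (14|17)=-1, (4|17)=+1; (−1)^{3·2·8}·(-1)^2·(+1)^3 = +1.
v=11: a=11^4·(≡7), b=11^1·(≡4) mod 11; (7|11)=-1, (4|11)=+1; (−1)^{4·1·5}·(-1)^1·(+1)^4 = -1.
v=2: v_2(a)=30, v_2(b)=21; units ≡ 5, 5 (mod 8); ε·ε+αω+βω = 0·0+30·1+21·1 ≡ 1  ⇒  (a,b)_2 = -1.
v=23: a=23^0·(≡3), b=23^-1·(≡7) mod 23; (3|23)=+1, (7|23)=-1; (−1)^{0·-1·11}·(+1)^-1·(-1)^0 = +1.
v=∞: 85 > 0 and -124982 < 0  ⇒  (a,b)_∞ = +1.
v=29: a=29^4·(≡11), b=29^2·(≡12) mod 29; (11|29)=-1, (12|29)=-1; (−1)^{4·2·14}·(-1)^2·(-1)^4 = +1.
v=5: a=5^5·(≡3), b=5^0·(≡3) mod 5; (3|5)=-1, (3|5)=-1; (−1)^{5·0·2}·(-1)^0·(-1)^5 = -1.
v=3: a=3^-2·(≡1), b=3^6·(≡1) mod 3; (1|3)=+1, (1|3)=+1; (−1)^{-2·6·1}·(+1)^6·(+1)^-2 = +1.
v=19: a=19^-4·(≡7), b=19^-3·(≡2) mod 19; (7|19)=+1, (2|19)=-1; (−1)^{-4·-3·9}·(+1)^-3·(-1)^-4 = +1.
v=13: a=13^2·(≡11), b=13^3·(≡2) mod 13; (11|13)=-1, (2|13)=-1; (−1)^{2·3·6}·(-1)^3·(-1)^2 = -1.
v=7: a=7^-6·(≡4), b=7^-4·(≡3) mod 7; (4|7)=+1, (3|7)=-1; (−1)^{-6·-4·3}·(+1)^-4·(-1)^-6 = +1.
(85, -124982 / ℚ) ramifies at {2, 5, 11, 13}: a division algebra.

[2, 5, 11, 13]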